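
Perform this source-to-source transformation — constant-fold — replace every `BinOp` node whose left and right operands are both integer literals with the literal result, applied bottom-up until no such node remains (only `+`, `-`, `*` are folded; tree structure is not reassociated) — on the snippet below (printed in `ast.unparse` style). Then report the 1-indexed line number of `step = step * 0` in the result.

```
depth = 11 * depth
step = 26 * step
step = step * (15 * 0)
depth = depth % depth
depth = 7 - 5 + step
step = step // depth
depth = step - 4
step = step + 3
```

Transformed code:
depth = 11 * depth
step = 26 * step
step = step * 0
depth = depth % depth
depth = 2 + step
step = step // depth
depth = step - 4
step = step + 3

3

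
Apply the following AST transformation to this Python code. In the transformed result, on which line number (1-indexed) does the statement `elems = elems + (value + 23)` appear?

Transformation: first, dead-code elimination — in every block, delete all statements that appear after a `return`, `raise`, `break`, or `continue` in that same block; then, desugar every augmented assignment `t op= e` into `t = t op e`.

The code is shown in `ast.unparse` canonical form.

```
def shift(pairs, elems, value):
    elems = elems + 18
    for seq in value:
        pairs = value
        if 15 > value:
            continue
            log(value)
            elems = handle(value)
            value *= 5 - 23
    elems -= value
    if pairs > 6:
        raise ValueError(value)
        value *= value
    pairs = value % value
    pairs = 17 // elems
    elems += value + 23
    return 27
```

Transformed code:
def shift(pairs, elems, value):
    elems = elems + 18
    for seq in value:
        pairs = value
        if 15 > value:
            continue
    elems = elems - value
    if pairs > 6:
        raise ValueError(value)
    pairs = value % value
    pairs = 17 // elems
    elems = elems + (value + 23)
    return 27

12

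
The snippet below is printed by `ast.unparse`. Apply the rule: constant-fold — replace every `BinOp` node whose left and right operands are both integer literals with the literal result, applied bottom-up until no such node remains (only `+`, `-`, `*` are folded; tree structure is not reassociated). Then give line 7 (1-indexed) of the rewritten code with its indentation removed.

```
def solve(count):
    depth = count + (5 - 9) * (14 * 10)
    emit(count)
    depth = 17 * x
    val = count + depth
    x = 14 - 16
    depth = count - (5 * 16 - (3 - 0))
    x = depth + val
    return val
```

depth = count - 77

Transformed code:
def solve(count):
    depth = count + -560
    emit(count)
    depth = 17 * x
    val = count + depth
    x = -2
    depth = count - 77
    x = depth + val
    return val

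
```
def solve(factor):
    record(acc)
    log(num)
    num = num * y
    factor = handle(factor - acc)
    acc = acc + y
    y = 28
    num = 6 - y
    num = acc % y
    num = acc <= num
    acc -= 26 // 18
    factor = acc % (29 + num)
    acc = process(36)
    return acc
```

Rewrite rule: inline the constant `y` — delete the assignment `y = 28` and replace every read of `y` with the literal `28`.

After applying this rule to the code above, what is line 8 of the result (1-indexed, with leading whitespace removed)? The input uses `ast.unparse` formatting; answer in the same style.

Transformed code:
def solve(factor):
    record(acc)
    log(num)
    num = num * 28
    factor = handle(factor - acc)
    acc = acc + 28
    num = 6 - 28
    num = acc % 28
    num = acc <= num
    acc -= 26 // 18
    factor = acc % (29 + num)
    acc = process(36)
    return acc

num = acc % 28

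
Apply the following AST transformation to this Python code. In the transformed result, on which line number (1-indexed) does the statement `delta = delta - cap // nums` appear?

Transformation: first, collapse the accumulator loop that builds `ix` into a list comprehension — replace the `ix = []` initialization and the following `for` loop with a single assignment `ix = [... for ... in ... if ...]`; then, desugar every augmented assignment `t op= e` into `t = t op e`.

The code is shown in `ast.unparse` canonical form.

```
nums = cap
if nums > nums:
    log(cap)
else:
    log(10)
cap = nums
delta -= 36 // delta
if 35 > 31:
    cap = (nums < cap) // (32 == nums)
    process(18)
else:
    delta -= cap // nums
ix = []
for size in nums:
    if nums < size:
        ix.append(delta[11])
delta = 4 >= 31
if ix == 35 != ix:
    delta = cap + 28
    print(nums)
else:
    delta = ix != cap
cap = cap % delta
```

Transformed code:
nums = cap
if nums > nums:
    log(cap)
else:
    log(10)
cap = nums
delta = delta - 36 // delta
if 35 > 31:
    cap = (nums < cap) // (32 == nums)
    process(18)
else:
    delta = delta - cap // nums
ix = [delta[11] for size in nums if nums < size]
delta = 4 >= 31
if ix == 35 != ix:
    delta = cap + 28
    print(nums)
else:
    delta = ix != cap
cap = cap % delta

12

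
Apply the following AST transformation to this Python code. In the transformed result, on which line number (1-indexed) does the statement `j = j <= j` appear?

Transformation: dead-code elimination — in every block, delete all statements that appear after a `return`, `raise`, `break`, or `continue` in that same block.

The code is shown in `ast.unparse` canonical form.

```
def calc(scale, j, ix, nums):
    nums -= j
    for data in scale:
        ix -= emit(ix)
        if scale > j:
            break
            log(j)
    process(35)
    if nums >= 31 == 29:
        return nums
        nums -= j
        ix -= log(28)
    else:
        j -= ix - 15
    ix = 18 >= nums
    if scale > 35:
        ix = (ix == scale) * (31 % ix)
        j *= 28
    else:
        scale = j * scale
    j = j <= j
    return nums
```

18

Transformed code:
def calc(scale, j, ix, nums):
    nums -= j
    for data in scale:
        ix -= emit(ix)
        if scale > j:
            break
    process(35)
    if nums >= 31 == 29:
        return nums
    else:
        j -= ix - 15
    ix = 18 >= nums
    if scale > 35:
        ix = (ix == scale) * (31 % ix)
        j *= 28
    else:
        scale = j * scale
    j = j <= j
    return nums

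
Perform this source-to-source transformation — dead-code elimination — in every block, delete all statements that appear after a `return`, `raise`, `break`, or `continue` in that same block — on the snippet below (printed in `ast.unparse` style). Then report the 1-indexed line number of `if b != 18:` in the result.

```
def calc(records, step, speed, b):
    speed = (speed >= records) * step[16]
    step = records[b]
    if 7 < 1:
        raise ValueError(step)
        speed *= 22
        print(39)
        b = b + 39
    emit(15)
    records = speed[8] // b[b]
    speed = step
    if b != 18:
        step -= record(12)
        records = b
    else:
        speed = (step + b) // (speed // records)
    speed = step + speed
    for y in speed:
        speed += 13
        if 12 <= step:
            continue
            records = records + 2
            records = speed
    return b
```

9

Transformed code:
def calc(records, step, speed, b):
    speed = (speed >= records) * step[16]
    step = records[b]
    if 7 < 1:
        raise ValueError(step)
    emit(15)
    records = speed[8] // b[b]
    speed = step
    if b != 18:
        step -= record(12)
        records = b
    else:
        speed = (step + b) // (speed // records)
    speed = step + speed
    for y in speed:
        speed += 13
        if 12 <= step:
            continue
    return b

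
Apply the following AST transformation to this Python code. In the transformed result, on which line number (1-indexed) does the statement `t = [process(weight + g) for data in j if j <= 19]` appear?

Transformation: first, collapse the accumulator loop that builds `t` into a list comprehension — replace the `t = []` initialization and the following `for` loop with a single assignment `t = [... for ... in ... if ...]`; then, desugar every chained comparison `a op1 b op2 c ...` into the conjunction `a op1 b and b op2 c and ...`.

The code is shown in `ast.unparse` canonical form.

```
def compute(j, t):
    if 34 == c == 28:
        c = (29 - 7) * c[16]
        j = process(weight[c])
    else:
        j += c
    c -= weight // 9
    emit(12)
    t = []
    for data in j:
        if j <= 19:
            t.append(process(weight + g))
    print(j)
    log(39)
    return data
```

Transformed code:
def compute(j, t):
    if 34 == c and c == 28:
        c = (29 - 7) * c[16]
        j = process(weight[c])
    else:
        j += c
    c -= weight // 9
    emit(12)
    t = [process(weight + g) for data in j if j <= 19]
    print(j)
    log(39)
    return data

9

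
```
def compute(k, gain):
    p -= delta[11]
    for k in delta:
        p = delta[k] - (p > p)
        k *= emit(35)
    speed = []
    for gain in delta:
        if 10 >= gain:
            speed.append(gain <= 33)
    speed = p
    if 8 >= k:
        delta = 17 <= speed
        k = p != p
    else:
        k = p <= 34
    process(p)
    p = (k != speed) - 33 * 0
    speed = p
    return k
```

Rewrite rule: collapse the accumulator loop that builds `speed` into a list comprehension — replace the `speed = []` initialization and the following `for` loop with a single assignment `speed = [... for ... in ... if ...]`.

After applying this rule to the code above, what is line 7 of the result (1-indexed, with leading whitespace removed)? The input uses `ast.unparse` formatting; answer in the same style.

speed = p

Transformed code:
def compute(k, gain):
    p -= delta[11]
    for k in delta:
        p = delta[k] - (p > p)
        k *= emit(35)
    speed = [gain <= 33 for gain in delta if 10 >= gain]
    speed = p
    if 8 >= k:
        delta = 17 <= speed
        k = p != p
    else:
        k = p <= 34
    process(p)
    p = (k != speed) - 33 * 0
    speed = p
    return k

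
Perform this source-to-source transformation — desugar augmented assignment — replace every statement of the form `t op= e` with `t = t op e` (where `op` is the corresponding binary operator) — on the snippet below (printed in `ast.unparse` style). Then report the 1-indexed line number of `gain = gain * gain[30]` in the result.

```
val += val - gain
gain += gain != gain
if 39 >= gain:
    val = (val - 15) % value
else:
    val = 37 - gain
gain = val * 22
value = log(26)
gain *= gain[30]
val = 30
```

9

Transformed code:
val = val + (val - gain)
gain = gain + (gain != gain)
if 39 >= gain:
    val = (val - 15) % value
else:
    val = 37 - gain
gain = val * 22
value = log(26)
gain = gain * gain[30]
val = 30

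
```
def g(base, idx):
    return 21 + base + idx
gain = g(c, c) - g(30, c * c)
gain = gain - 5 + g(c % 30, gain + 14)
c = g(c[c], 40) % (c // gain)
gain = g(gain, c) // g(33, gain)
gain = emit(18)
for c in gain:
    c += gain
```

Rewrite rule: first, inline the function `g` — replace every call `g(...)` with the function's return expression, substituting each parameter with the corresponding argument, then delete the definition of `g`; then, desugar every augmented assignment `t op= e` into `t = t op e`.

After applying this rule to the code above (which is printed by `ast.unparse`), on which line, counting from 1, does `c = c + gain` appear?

7

Transformed code:
gain = 21 + c + c - (21 + 30 + c * c)
gain = gain - 5 + (21 + c % 30 + (gain + 14))
c = (21 + c[c] + 40) % (c // gain)
gain = (21 + gain + c) // (21 + 33 + gain)
gain = emit(18)
for c in gain:
    c = c + gain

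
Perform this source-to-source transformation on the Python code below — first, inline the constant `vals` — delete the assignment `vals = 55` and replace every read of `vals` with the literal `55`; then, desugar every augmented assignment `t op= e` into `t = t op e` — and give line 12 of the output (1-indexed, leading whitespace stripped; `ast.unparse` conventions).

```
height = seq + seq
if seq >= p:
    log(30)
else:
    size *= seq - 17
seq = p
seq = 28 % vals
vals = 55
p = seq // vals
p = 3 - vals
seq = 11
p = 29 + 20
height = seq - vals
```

height = seq - 55

Transformed code:
height = seq + seq
if seq >= p:
    log(30)
else:
    size = size * (seq - 17)
seq = p
seq = 28 % 55
p = seq // 55
p = 3 - 55
seq = 11
p = 29 + 20
height = seq - 55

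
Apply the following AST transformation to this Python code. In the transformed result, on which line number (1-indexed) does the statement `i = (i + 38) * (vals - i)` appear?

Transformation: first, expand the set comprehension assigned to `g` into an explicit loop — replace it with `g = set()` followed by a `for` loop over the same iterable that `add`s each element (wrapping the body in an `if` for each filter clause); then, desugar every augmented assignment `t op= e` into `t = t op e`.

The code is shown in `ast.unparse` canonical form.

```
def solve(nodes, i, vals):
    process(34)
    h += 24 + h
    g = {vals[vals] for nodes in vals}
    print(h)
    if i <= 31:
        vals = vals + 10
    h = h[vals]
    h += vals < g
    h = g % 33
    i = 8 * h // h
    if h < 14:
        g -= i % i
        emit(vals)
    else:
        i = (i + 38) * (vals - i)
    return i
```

18

Transformed code:
def solve(nodes, i, vals):
    process(34)
    h = h + (24 + h)
    g = set()
    for nodes in vals:
        g.add(vals[vals])
    print(h)
    if i <= 31:
        vals = vals + 10
    h = h[vals]
    h = h + (vals < g)
    h = g % 33
    i = 8 * h // h
    if h < 14:
        g = g - i % i
        emit(vals)
    else:
        i = (i + 38) * (vals - i)
    return i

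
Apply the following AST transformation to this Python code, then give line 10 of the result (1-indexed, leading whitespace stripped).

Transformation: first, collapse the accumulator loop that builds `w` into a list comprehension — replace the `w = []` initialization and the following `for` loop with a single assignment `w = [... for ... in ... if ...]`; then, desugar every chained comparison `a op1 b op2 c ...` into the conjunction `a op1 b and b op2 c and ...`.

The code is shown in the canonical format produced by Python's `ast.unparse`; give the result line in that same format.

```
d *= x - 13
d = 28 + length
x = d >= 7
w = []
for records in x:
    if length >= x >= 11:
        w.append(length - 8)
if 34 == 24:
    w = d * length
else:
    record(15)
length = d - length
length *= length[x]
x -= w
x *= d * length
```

Transformed code:
d *= x - 13
d = 28 + length
x = d >= 7
w = [length - 8 for records in x if length >= x and x >= 11]
if 34 == 24:
    w = d * length
else:
    record(15)
length = d - length
length *= length[x]
x -= w
x *= d * length

length *= length[x]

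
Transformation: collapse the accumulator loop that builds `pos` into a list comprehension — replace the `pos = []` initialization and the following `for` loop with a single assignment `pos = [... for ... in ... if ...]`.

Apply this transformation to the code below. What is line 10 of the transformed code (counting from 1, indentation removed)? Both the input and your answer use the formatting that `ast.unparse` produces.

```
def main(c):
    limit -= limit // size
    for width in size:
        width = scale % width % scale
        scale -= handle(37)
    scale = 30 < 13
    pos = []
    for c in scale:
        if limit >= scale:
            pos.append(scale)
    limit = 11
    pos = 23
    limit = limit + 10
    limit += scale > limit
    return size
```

Transformed code:
def main(c):
    limit -= limit // size
    for width in size:
        width = scale % width % scale
        scale -= handle(37)
    scale = 30 < 13
    pos = [scale for c in scale if limit >= scale]
    limit = 11
    pos = 23
    limit = limit + 10
    limit += scale > limit
    return size

limit = limit + 10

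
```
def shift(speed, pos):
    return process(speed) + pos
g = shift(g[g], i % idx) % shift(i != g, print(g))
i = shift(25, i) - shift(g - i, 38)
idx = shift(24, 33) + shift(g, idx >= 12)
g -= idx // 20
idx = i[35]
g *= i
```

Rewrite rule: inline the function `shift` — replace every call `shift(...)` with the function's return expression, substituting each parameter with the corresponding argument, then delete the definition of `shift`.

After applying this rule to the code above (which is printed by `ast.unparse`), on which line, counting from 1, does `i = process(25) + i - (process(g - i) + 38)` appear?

2

Transformed code:
g = (process(g[g]) + i % idx) % (process(i != g) + print(g))
i = process(25) + i - (process(g - i) + 38)
idx = process(24) + 33 + (process(g) + (idx >= 12))
g -= idx // 20
idx = i[35]
g *= i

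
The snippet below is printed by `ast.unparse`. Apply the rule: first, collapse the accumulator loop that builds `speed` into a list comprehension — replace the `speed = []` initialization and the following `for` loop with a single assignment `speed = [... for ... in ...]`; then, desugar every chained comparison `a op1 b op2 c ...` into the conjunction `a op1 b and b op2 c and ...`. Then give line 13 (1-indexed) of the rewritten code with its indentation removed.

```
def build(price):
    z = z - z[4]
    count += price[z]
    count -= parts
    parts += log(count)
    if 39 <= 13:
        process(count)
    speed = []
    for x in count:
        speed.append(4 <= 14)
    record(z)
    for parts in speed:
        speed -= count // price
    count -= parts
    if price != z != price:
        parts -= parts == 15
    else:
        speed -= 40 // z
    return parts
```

Transformed code:
def build(price):
    z = z - z[4]
    count += price[z]
    count -= parts
    parts += log(count)
    if 39 <= 13:
        process(count)
    speed = [4 <= 14 for x in count]
    record(z)
    for parts in speed:
        speed -= count // price
    count -= parts
    if price != z and z != price:
        parts -= parts == 15
    else:
        speed -= 40 // z
    return parts

if price != z and z != price:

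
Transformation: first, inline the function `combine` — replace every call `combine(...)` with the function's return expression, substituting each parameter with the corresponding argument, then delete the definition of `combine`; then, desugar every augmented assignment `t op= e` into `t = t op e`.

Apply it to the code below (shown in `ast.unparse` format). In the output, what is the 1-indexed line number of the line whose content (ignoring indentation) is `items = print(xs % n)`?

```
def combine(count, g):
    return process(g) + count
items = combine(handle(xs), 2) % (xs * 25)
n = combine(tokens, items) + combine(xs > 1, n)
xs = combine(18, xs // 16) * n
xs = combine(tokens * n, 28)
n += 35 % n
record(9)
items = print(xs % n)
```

7

Transformed code:
items = (process(2) + handle(xs)) % (xs * 25)
n = process(items) + tokens + (process(n) + (xs > 1))
xs = (process(xs // 16) + 18) * n
xs = process(28) + tokens * n
n = n + 35 % n
record(9)
items = print(xs % n)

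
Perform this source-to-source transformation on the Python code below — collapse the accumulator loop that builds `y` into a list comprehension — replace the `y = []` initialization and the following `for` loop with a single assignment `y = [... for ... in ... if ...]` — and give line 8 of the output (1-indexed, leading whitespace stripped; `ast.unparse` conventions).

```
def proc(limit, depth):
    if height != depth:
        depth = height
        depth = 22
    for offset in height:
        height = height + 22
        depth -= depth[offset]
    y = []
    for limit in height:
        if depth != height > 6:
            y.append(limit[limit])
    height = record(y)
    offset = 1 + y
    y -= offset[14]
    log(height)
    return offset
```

y = [limit[limit] for limit in height if depth != height > 6]

Transformed code:
def proc(limit, depth):
    if height != depth:
        depth = height
        depth = 22
    for offset in height:
        height = height + 22
        depth -= depth[offset]
    y = [limit[limit] for limit in height if depth != height > 6]
    height = record(y)
    offset = 1 + y
    y -= offset[14]
    log(height)
    return offset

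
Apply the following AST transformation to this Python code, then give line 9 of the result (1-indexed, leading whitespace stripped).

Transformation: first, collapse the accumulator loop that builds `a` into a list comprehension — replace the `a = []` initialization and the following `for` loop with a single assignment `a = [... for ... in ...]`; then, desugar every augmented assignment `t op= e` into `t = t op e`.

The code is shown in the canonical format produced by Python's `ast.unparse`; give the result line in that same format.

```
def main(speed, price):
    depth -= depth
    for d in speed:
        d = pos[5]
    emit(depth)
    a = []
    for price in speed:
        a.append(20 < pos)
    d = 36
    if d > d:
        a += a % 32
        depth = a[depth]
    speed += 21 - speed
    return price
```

Transformed code:
def main(speed, price):
    depth = depth - depth
    for d in speed:
        d = pos[5]
    emit(depth)
    a = [20 < pos for price in speed]
    d = 36
    if d > d:
        a = a + a % 32
        depth = a[depth]
    speed = speed + (21 - speed)
    return price

a = a + a % 32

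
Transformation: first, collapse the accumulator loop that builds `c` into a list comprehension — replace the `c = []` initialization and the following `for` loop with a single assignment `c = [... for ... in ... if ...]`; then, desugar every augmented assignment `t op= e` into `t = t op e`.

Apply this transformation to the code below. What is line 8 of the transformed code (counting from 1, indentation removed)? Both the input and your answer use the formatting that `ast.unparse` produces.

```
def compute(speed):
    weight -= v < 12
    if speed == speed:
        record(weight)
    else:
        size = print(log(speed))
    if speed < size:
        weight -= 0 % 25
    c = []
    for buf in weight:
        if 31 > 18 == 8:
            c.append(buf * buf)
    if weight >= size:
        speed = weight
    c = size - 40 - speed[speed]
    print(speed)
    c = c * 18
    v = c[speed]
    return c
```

Transformed code:
def compute(speed):
    weight = weight - (v < 12)
    if speed == speed:
        record(weight)
    else:
        size = print(log(speed))
    if speed < size:
        weight = weight - 0 % 25
    c = [buf * buf for buf in weight if 31 > 18 == 8]
    if weight >= size:
        speed = weight
    c = size - 40 - speed[speed]
    print(speed)
    c = c * 18
    v = c[speed]
    return c

weight = weight - 0 % 25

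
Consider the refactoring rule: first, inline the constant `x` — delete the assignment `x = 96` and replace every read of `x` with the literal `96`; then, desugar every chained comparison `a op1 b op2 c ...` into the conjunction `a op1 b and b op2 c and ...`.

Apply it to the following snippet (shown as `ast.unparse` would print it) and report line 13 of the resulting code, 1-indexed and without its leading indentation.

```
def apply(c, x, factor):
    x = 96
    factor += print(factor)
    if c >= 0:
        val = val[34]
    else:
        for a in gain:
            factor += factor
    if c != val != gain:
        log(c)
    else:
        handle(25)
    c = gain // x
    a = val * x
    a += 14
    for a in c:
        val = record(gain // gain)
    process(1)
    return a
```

a = val * 96

Transformed code:
def apply(c, x, factor):
    factor += print(factor)
    if c >= 0:
        val = val[34]
    else:
        for a in gain:
            factor += factor
    if c != val and val != gain:
        log(c)
    else:
        handle(25)
    c = gain // 96
    a = val * 96
    a += 14
    for a in c:
        val = record(gain // gain)
    process(1)
    return a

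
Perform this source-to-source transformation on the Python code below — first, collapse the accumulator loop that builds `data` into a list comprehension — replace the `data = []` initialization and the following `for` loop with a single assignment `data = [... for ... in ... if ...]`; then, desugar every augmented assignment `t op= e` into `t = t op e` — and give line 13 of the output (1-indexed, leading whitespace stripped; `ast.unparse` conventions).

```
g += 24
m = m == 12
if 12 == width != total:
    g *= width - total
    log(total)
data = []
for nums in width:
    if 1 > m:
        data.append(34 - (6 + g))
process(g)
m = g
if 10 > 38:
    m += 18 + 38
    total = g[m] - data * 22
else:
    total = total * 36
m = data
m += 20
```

total = total * 36

Transformed code:
g = g + 24
m = m == 12
if 12 == width != total:
    g = g * (width - total)
    log(total)
data = [34 - (6 + g) for nums in width if 1 > m]
process(g)
m = g
if 10 > 38:
    m = m + (18 + 38)
    total = g[m] - data * 22
else:
    total = total * 36
m = data
m = m + 20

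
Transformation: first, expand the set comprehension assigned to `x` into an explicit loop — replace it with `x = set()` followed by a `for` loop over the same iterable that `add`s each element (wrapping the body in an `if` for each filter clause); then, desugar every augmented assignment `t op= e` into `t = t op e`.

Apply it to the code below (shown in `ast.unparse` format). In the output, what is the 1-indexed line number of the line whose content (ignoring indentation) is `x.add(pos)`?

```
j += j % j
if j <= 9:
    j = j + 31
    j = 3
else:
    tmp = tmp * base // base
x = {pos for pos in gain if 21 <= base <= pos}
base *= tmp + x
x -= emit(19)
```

10

Transformed code:
j = j + j % j
if j <= 9:
    j = j + 31
    j = 3
else:
    tmp = tmp * base // base
x = set()
for pos in gain:
    if 21 <= base <= pos:
        x.add(pos)
base = base * (tmp + x)
x = x - emit(19)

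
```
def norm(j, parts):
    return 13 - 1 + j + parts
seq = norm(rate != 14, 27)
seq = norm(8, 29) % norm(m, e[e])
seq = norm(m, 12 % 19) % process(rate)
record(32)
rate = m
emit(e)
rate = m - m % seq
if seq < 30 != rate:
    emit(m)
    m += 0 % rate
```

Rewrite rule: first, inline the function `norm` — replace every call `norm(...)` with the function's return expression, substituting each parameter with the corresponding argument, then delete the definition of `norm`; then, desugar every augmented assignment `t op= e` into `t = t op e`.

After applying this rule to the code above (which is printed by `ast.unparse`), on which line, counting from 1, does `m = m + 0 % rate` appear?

10

Transformed code:
seq = 13 - 1 + (rate != 14) + 27
seq = (13 - 1 + 8 + 29) % (13 - 1 + m + e[e])
seq = (13 - 1 + m + 12 % 19) % process(rate)
record(32)
rate = m
emit(e)
rate = m - m % seq
if seq < 30 != rate:
    emit(m)
    m = m + 0 % rate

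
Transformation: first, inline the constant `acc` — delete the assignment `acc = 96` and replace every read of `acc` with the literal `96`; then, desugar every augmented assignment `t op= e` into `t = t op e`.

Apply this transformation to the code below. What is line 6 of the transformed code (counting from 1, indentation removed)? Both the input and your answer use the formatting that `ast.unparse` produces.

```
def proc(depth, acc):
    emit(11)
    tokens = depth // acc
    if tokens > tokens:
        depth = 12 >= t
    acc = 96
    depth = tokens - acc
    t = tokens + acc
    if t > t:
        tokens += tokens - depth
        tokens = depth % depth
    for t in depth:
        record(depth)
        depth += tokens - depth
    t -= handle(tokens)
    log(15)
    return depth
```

Transformed code:
def proc(depth, acc):
    emit(11)
    tokens = depth // 96
    if tokens > tokens:
        depth = 12 >= t
    depth = tokens - 96
    t = tokens + 96
    if t > t:
        tokens = tokens + (tokens - depth)
        tokens = depth % depth
    for t in depth:
        record(depth)
        depth = depth + (tokens - depth)
    t = t - handle(tokens)
    log(15)
    return depth

depth = tokens - 96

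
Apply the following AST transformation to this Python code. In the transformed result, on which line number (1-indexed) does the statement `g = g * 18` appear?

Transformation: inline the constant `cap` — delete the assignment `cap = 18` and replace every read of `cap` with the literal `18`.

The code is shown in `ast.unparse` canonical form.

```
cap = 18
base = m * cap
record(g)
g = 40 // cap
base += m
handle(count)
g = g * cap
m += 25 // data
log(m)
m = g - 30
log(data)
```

6

Transformed code:
base = m * 18
record(g)
g = 40 // 18
base += m
handle(count)
g = g * 18
m += 25 // data
log(m)
m = g - 30
log(data)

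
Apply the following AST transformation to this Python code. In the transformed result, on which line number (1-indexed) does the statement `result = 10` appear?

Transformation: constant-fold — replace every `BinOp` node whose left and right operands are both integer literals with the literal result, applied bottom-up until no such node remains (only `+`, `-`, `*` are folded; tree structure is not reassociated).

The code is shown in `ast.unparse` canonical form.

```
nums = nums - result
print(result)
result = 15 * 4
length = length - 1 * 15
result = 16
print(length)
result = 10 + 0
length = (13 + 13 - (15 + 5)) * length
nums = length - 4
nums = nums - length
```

Transformed code:
nums = nums - result
print(result)
result = 60
length = length - 15
result = 16
print(length)
result = 10
length = 6 * length
nums = length - 4
nums = nums - length

7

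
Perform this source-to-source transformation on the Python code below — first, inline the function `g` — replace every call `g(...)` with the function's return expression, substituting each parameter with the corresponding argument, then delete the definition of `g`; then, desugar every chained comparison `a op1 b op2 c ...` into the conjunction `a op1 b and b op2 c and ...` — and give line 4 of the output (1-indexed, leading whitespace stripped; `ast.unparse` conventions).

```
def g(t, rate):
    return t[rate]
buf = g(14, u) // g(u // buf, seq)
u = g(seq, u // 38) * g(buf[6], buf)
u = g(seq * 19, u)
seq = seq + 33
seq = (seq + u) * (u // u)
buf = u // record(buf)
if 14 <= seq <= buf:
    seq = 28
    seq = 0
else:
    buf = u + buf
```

seq = seq + 33

Transformed code:
buf = 14[u] // (u // buf)[seq]
u = seq[u // 38] * buf[6][buf]
u = (seq * 19)[u]
seq = seq + 33
seq = (seq + u) * (u // u)
buf = u // record(buf)
if 14 <= seq and seq <= buf:
    seq = 28
    seq = 0
else:
    buf = u + buf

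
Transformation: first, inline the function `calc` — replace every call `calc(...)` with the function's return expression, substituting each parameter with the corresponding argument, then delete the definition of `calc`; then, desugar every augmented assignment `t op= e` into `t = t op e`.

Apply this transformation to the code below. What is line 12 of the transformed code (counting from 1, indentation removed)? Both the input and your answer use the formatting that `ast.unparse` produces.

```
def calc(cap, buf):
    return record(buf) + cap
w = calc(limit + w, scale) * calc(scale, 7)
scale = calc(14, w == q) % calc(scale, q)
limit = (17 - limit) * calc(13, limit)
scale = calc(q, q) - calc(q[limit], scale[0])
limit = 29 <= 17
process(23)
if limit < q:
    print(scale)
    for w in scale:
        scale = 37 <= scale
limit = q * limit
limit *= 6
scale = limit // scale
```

Transformed code:
w = (record(scale) + (limit + w)) * (record(7) + scale)
scale = (record(w == q) + 14) % (record(q) + scale)
limit = (17 - limit) * (record(limit) + 13)
scale = record(q) + q - (record(scale[0]) + q[limit])
limit = 29 <= 17
process(23)
if limit < q:
    print(scale)
    for w in scale:
        scale = 37 <= scale
limit = q * limit
limit = limit * 6
scale = limit // scale

limit = limit * 6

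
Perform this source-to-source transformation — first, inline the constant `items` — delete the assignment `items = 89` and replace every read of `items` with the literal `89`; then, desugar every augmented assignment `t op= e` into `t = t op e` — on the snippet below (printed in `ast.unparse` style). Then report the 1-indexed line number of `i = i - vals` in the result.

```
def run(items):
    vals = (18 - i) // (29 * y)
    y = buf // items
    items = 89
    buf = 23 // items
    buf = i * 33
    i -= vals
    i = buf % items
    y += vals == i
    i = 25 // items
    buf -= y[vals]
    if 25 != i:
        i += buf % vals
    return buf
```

Transformed code:
def run(items):
    vals = (18 - i) // (29 * y)
    y = buf // 89
    buf = 23 // 89
    buf = i * 33
    i = i - vals
    i = buf % 89
    y = y + (vals == i)
    i = 25 // 89
    buf = buf - y[vals]
    if 25 != i:
        i = i + buf % vals
    return buf

6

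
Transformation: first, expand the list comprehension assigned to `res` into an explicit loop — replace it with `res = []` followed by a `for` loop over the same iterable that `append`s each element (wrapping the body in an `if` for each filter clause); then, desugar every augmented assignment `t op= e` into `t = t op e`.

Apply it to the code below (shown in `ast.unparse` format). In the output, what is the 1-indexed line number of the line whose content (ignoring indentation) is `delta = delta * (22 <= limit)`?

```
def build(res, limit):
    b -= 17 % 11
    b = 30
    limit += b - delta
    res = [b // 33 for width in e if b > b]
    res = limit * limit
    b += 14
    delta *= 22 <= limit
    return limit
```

11

Transformed code:
def build(res, limit):
    b = b - 17 % 11
    b = 30
    limit = limit + (b - delta)
    res = []
    for width in e:
        if b > b:
            res.append(b // 33)
    res = limit * limit
    b = b + 14
    delta = delta * (22 <= limit)
    return limit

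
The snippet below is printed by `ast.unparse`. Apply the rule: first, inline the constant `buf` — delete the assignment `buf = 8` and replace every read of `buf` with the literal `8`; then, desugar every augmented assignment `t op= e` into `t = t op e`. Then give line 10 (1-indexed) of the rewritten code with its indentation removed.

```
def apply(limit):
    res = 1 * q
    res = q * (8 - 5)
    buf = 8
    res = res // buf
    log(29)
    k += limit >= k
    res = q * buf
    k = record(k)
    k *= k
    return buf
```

return 8

Transformed code:
def apply(limit):
    res = 1 * q
    res = q * (8 - 5)
    res = res // 8
    log(29)
    k = k + (limit >= k)
    res = q * 8
    k = record(k)
    k = k * k
    return 8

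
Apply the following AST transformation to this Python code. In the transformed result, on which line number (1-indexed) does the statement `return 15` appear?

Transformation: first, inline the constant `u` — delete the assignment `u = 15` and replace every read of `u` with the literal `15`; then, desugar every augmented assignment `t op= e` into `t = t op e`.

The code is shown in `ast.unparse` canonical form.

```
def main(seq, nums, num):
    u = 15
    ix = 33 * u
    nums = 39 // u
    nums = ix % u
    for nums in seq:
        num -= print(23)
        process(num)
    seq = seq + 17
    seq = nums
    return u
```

10

Transformed code:
def main(seq, nums, num):
    ix = 33 * 15
    nums = 39 // 15
    nums = ix % 15
    for nums in seq:
        num = num - print(23)
        process(num)
    seq = seq + 17
    seq = nums
    return 15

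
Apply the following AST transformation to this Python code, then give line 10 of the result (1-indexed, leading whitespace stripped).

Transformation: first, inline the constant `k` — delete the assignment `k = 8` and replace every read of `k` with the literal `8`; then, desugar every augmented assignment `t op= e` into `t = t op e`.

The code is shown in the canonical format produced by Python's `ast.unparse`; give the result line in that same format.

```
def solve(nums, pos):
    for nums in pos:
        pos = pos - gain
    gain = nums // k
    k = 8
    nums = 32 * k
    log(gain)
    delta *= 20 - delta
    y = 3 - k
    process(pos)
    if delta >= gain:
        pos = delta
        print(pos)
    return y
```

if delta >= gain:

Transformed code:
def solve(nums, pos):
    for nums in pos:
        pos = pos - gain
    gain = nums // 8
    nums = 32 * 8
    log(gain)
    delta = delta * (20 - delta)
    y = 3 - 8
    process(pos)
    if delta >= gain:
        pos = delta
        print(pos)
    return y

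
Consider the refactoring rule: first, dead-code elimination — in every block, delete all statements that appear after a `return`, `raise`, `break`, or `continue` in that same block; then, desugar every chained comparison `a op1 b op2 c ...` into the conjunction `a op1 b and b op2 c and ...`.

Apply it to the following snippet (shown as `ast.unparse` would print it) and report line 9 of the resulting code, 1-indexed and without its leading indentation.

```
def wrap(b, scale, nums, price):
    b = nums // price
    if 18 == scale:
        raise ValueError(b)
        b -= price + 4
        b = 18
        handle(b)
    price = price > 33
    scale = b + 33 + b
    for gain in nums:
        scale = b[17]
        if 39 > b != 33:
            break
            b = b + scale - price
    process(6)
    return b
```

Transformed code:
def wrap(b, scale, nums, price):
    b = nums // price
    if 18 == scale:
        raise ValueError(b)
    price = price > 33
    scale = b + 33 + b
    for gain in nums:
        scale = b[17]
        if 39 > b and b != 33:
            break
    process(6)
    return b

if 39 > b and b != 33:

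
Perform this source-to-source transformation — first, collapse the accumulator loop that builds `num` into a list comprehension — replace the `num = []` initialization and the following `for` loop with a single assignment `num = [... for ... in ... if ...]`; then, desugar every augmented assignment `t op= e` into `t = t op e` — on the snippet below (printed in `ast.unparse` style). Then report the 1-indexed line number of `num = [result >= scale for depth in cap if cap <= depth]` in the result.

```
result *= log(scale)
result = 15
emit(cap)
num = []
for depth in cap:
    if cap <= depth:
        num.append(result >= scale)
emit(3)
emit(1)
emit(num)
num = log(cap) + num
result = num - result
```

Transformed code:
result = result * log(scale)
result = 15
emit(cap)
num = [result >= scale for depth in cap if cap <= depth]
emit(3)
emit(1)
emit(num)
num = log(cap) + num
result = num - result

4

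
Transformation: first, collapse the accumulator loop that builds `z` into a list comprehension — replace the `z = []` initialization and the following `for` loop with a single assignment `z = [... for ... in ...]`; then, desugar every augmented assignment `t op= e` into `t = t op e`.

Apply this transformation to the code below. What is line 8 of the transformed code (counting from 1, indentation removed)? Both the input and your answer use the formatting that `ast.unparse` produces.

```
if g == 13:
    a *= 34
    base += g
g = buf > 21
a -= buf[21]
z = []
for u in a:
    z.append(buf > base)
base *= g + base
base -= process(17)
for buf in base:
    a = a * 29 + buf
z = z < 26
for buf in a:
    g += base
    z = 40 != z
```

Transformed code:
if g == 13:
    a = a * 34
    base = base + g
g = buf > 21
a = a - buf[21]
z = [buf > base for u in a]
base = base * (g + base)
base = base - process(17)
for buf in base:
    a = a * 29 + buf
z = z < 26
for buf in a:
    g = g + base
    z = 40 != z

base = base - process(17)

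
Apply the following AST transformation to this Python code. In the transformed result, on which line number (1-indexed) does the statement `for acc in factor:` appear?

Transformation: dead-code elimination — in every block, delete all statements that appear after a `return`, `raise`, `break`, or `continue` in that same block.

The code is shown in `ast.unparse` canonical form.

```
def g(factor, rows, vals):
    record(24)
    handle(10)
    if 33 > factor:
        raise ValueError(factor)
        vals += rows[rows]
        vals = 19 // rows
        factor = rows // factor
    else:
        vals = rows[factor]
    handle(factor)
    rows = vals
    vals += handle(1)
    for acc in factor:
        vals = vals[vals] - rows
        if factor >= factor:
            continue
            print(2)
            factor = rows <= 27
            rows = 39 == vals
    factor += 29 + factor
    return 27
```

11

Transformed code:
def g(factor, rows, vals):
    record(24)
    handle(10)
    if 33 > factor:
        raise ValueError(factor)
    else:
        vals = rows[factor]
    handle(factor)
    rows = vals
    vals += handle(1)
    for acc in factor:
        vals = vals[vals] - rows
        if factor >= factor:
            continue
    factor += 29 + factor
    return 27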